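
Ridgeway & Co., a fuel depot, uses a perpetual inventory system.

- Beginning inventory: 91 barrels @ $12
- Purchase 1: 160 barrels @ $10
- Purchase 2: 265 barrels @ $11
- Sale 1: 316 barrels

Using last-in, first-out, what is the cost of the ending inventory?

Ending inventory = $2,182

Sale 1 (316) [LIFO — newest first]: 265 @ $11 + 51 @ $10 = $3,425
Ending inventory: 91 @ $12 + 109 @ $10 = $2,182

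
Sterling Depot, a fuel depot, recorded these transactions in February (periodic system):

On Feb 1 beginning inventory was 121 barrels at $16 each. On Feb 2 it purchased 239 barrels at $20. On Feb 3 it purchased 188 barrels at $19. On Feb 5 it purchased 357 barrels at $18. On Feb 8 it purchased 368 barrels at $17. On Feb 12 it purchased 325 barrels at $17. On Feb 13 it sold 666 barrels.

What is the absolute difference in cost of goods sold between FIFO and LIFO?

$1,090

FIFO COGS: 121 @ $16 + 239 @ $20 + 188 @ $19 + 118 @ $18 = $12,412
LIFO COGS: 325 @ $17 + 341 @ $17 = $11,322
Difference = |$12,412 − $11,322| = $1,090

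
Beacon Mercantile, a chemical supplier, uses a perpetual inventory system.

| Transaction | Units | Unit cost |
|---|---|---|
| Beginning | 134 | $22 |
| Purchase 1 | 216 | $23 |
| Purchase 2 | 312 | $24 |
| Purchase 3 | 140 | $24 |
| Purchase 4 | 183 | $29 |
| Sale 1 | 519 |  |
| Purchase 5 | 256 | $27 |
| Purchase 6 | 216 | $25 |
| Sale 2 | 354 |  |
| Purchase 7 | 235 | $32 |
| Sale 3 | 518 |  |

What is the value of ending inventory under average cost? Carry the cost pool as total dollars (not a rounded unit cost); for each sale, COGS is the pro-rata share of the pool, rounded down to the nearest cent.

After Beginning: 134 on hand, pool $2,948.00 (≈ $22.0000 each)
After Purchase 1: 350 on hand, pool $7,916.00 (≈ $22.6171 each)
After Purchase 2: 662 on hand, pool $15,404.00 (≈ $23.2689 each)
After Purchase 3: 802 on hand, pool $18,764.00 (≈ $23.3965 each)
After Purchase 4: 985 on hand, pool $24,071.00 (≈ $24.4376 each)
Sale 1, sell 519: 519/985 × $24,071.00 → $12,683.09
After Purchase 5: 722 on hand, pool $18,299.91 (≈ $25.3461 each)
After Purchase 6: 938 on hand, pool $23,699.91 (≈ $25.2664 each)
Sale 2, sell 354: 354/938 × $23,699.91 → $8,944.31
After Purchase 7: 819 on hand, pool $22,275.60 (≈ $27.1985 each)
Sale 3, sell 518: 518/819 × $22,275.60 → $14,088.84
Total COGS = $12,683.09 + $8,944.31 + $14,088.84 = $35,716.24
Ending inventory (cost pool remaining) = $8,186.76
Check: goods available $43,903.00 = COGS $35,716.24 + ending $8,186.76

Ending inventory = $8,186.76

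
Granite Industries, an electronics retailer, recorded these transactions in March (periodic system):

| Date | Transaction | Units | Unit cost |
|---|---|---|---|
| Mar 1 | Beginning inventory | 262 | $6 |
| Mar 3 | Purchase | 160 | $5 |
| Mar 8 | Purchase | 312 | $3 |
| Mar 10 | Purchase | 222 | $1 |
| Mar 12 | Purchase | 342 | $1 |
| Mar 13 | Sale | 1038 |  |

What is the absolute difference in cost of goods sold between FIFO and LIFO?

FIFO COGS: 262 @ $6 + 160 @ $5 + 312 @ $3 + 222 @ $1 + 82 @ $1 = $3,612
LIFO COGS: 342 @ $1 + 222 @ $1 + 312 @ $3 + 160 @ $5 + 2 @ $6 = $2,312
Difference = |$3,612 − $2,312| = $1,300

$1,300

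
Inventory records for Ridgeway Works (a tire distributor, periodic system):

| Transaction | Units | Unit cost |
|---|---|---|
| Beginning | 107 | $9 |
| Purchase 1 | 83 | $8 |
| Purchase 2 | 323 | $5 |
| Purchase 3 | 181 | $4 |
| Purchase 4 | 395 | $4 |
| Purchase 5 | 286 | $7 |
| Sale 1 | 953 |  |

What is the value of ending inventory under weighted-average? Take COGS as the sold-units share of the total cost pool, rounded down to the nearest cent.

Ending inventory = $2,316.55

Sale 1, sell 953: 953/1375 × $7,548.00 → $5,231.45
Ending inventory (cost pool remaining) = $2,316.55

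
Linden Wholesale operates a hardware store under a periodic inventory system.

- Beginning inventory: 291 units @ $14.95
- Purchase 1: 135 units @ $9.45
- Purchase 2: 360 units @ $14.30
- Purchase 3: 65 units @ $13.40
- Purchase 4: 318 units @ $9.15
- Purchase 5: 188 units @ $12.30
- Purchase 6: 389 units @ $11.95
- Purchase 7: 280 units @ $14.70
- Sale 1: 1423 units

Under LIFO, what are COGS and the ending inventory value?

Sale 1 (1423) [LIFO — newest first]: 280 @ $14.70 + 389 @ $11.95 + 188 @ $12.30 + 318 @ $9.15 + 65 @ $13.40 + 183 @ $14.30 = $17,474.55
Ending inventory: 291 @ $14.95 + 135 @ $9.45 + 177 @ $14.30 = $8,157.30

COGS = $17,474.55; ending inventory = $8,157.30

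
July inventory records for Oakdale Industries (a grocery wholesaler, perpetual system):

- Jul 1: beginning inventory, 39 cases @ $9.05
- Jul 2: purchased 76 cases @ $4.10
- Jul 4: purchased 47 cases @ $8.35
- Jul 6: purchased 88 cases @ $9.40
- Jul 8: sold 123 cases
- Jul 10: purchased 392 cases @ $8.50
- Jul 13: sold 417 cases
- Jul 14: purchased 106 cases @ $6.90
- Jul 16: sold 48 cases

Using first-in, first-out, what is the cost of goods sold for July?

COGS = $4,757.20

Jul 8, 123 sold [FIFO — oldest first]: 39 @ $9.05 + 76 @ $4.10 + 8 @ $8.35 = $731.35
Jul 13, 417 sold [FIFO — oldest first]: 39 @ $8.35 + 88 @ $9.40 + 290 @ $8.50 = $3,617.85
Jul 16, 48 sold [FIFO — oldest first]: 48 @ $8.50 = $408.00
Total COGS = $731.35 + $3,617.85 + $408.00 = $4,757.20
Ending inventory: 54 @ $8.50 + 106 @ $6.90 = $1,190.40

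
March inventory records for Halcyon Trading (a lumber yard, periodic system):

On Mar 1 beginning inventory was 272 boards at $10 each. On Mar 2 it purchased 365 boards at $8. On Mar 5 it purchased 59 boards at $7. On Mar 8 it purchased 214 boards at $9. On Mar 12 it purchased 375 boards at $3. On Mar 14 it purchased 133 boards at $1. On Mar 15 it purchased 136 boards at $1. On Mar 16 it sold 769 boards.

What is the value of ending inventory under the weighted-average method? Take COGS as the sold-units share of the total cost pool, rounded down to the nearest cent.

Mar 16, sell 769: 769/1554 × $9,373.00 → $4,638.24
Ending inventory (cost pool remaining) = $4,734.76
Check: goods available $9,373.00 = COGS $4,638.24 + ending $4,734.76

Ending inventory = $4,734.76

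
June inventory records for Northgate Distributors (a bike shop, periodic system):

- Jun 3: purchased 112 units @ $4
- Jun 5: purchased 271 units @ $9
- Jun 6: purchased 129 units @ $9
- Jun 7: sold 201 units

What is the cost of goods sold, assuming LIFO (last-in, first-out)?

Jun 7, 201 sold [LIFO — newest first]: 129 @ $9 + 72 @ $9 = $1,809
Ending inventory: 112 @ $4 + 199 @ $9 = $2,239

COGS = $1,809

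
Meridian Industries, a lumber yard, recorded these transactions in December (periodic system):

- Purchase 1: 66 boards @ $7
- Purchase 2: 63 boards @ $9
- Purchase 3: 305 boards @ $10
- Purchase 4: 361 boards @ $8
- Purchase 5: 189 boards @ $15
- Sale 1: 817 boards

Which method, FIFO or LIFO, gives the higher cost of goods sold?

LIFO

FIFO COGS: 66 @ $7 + 63 @ $9 + 305 @ $10 + 361 @ $8 + 22 @ $15 = $7,297
LIFO COGS: 189 @ $15 + 361 @ $8 + 267 @ $10 = $8,393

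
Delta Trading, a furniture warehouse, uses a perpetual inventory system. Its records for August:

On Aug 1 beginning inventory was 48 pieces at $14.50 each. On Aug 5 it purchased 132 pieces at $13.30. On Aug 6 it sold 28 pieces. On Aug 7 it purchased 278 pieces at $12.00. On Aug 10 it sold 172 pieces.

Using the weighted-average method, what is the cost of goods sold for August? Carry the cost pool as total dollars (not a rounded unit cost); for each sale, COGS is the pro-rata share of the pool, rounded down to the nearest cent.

After Aug 1: 48 on hand, pool $696.00 (≈ $14.5000 each)
After Aug 5: 180 on hand, pool $2,451.60 (≈ $13.6200 each)
Aug 6, sell 28: 28/180 × $2,451.60 → $381.36
After Aug 7: 430 on hand, pool $5,406.24 (≈ $12.5727 each)
Aug 10, sell 172: 172/430 × $5,406.24 → $2,162.49
Total COGS = $381.36 + $2,162.49 = $2,543.85
Ending inventory (cost pool remaining) = $3,243.75
Check: goods available $5,787.60 = COGS $2,543.85 + ending $3,243.75

COGS = $2,543.85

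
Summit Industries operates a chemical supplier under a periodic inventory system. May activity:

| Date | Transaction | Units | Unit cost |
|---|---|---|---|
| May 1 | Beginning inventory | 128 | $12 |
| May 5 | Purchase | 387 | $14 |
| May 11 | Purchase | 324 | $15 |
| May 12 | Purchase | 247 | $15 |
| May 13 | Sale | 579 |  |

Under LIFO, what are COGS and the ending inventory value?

May 13, 579 sold [LIFO — newest first]: 247 @ $15 + 324 @ $15 + 8 @ $14 = $8,677
Ending inventory: 128 @ $12 + 379 @ $14 = $6,842
Check: goods available $15,519 = COGS $8,677 + ending $6,842

COGS = $8,677; ending inventory = $6,842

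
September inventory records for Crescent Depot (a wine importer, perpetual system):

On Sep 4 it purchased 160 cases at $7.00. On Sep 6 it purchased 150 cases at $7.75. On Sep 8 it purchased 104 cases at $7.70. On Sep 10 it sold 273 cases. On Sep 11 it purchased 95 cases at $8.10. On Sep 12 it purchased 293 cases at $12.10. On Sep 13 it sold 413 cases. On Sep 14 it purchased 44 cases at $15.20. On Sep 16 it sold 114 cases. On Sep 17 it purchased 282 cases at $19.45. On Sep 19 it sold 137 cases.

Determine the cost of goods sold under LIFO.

COGS = $10,409.55

Sep 10, 273 sold [LIFO — newest first]: 104 @ $7.70 + 150 @ $7.75 + 19 @ $7.00 = $2,096.30
Sep 13, 413 sold [LIFO — newest first]: 293 @ $12.10 + 95 @ $8.10 + 25 @ $7.00 = $4,489.80
Sep 16, 114 sold [LIFO — newest first]: 44 @ $15.20 + 70 @ $7.00 = $1,158.80
Sep 19, 137 sold [LIFO — newest first]: 137 @ $19.45 = $2,664.65
Total COGS = $2,096.30 + $4,489.80 + $1,158.80 + $2,664.65 = $10,409.55
Ending inventory: 46 @ $7.00 + 145 @ $19.45 = $3,142.25
Check: goods available $13,551.80 = COGS $10,409.55 + ending $3,142.25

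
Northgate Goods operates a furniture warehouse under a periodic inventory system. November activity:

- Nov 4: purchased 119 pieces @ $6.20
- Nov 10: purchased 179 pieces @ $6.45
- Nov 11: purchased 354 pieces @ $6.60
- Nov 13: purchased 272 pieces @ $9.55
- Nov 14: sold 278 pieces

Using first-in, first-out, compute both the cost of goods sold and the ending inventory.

COGS = $1,763.35; ending inventory = $5,063.00

Nov 14, 278 sold [FIFO — oldest first]: 119 @ $6.20 + 159 @ $6.45 = $1,763.35
Ending inventory: 20 @ $6.45 + 354 @ $6.60 + 272 @ $9.55 = $5,063.00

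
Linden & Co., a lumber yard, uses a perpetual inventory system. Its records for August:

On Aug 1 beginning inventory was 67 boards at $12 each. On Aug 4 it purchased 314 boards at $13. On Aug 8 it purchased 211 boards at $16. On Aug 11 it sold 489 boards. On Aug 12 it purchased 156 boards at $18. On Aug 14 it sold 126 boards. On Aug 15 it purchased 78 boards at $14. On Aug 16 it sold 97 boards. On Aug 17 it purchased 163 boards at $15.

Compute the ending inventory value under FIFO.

Ending inventory = $4,185

Aug 11, 489 sold [FIFO — oldest first]: 67 @ $12 + 314 @ $13 + 108 @ $16 = $6,614
Aug 14, 126 sold [FIFO — oldest first]: 103 @ $16 + 23 @ $18 = $2,062
Aug 16, 97 sold [FIFO — oldest first]: 97 @ $18 = $1,746
Total COGS = $6,614 + $2,062 + $1,746 = $10,422
Ending inventory: 36 @ $18 + 78 @ $14 + 163 @ $15 = $4,185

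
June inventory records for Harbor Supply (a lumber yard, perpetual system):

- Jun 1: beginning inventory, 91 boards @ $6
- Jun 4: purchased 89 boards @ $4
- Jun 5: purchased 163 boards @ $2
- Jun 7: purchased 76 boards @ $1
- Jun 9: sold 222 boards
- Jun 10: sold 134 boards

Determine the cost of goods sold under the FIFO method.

COGS = $1,241

Jun 9, 222 sold [FIFO — oldest first]: 91 @ $6 + 89 @ $4 + 42 @ $2 = $986
Jun 10, 134 sold [FIFO — oldest first]: 121 @ $2 + 13 @ $1 = $255
Total COGS = $986 + $255 = $1,241
Ending inventory: 63 @ $1 = $63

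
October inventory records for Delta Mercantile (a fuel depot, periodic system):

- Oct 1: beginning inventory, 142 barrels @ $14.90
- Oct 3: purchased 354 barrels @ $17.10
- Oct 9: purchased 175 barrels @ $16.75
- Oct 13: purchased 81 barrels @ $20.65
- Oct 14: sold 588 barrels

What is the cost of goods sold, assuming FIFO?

COGS = $9,710.20

Oct 14, 588 sold [FIFO — oldest first]: 142 @ $14.90 + 354 @ $17.10 + 92 @ $16.75 = $9,710.20
Ending inventory: 83 @ $16.75 + 81 @ $20.65 = $3,062.90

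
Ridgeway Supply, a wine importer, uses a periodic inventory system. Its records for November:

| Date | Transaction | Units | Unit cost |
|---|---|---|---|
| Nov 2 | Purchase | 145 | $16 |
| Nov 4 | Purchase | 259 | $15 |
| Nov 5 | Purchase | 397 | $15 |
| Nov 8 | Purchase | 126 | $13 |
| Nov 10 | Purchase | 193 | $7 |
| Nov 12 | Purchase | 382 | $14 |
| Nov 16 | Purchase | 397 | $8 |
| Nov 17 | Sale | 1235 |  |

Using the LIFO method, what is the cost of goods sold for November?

Nov 17, 1235 sold [LIFO — newest first]: 397 @ $8 + 382 @ $14 + 193 @ $7 + 126 @ $13 + 137 @ $15 = $13,568
Ending inventory: 145 @ $16 + 259 @ $15 + 260 @ $15 = $10,105

COGS = $13,568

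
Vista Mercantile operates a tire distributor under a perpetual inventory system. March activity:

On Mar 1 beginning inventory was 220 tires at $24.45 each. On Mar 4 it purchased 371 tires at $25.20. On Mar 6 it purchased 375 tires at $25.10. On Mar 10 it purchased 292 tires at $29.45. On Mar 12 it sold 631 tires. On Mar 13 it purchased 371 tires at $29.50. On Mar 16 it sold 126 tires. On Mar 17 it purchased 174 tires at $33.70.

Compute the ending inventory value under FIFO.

Mar 12, 631 sold [FIFO — oldest first]: 220 @ $24.45 + 371 @ $25.20 + 40 @ $25.10 = $15,732.20
Mar 16, 126 sold [FIFO — oldest first]: 126 @ $25.10 = $3,162.60
Total COGS = $15,732.20 + $3,162.60 = $18,894.80
Ending inventory: 209 @ $25.10 + 292 @ $29.45 + 371 @ $29.50 + 174 @ $33.70 = $30,653.60

Ending inventory = $30,653.60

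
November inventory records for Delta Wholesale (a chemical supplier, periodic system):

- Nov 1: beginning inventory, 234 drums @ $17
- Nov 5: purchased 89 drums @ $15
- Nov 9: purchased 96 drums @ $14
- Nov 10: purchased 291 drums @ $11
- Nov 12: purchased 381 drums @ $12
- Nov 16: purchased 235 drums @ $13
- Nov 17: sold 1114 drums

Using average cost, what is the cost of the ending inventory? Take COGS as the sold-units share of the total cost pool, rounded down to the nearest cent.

Ending inventory = $2,795.50

Nov 17, sell 1114: 1114/1326 × $17,485.00 → $14,689.50
Ending inventory (cost pool remaining) = $2,795.50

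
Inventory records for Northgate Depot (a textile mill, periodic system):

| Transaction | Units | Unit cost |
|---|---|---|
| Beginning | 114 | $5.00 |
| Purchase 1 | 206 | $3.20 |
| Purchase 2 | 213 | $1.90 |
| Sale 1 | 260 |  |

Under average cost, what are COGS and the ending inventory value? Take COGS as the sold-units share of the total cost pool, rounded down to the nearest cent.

COGS = $797.02; ending inventory = $836.88

Sale 1, sell 260: 260/533 × $1,633.90 → $797.02
Ending inventory (cost pool remaining) = $836.88
Check: goods available $1,633.90 = COGS $797.02 + ending $836.88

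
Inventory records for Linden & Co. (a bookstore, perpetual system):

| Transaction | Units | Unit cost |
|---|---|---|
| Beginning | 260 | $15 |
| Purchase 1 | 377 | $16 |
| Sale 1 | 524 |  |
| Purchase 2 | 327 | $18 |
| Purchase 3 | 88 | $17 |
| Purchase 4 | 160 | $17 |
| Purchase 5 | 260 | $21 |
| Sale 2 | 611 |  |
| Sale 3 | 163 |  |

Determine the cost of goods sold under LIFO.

COGS = $22,701

Sale 1 (524) [LIFO — newest first]: 377 @ $16 + 147 @ $15 = $8,237
Sale 2 (611) [LIFO — newest first]: 260 @ $21 + 160 @ $17 + 88 @ $17 + 103 @ $18 = $11,530
Sale 3 (163) [LIFO — newest first]: 163 @ $18 = $2,934
Total COGS = $8,237 + $11,530 + $2,934 = $22,701
Ending inventory: 113 @ $15 + 61 @ $18 = $2,793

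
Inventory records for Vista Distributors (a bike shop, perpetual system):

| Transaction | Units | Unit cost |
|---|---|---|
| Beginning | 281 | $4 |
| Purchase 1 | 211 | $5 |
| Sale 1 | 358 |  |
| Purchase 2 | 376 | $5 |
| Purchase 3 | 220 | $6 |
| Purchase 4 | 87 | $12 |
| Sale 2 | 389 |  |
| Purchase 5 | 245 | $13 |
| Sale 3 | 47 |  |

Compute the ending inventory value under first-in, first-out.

Ending inventory = $5,919

Sale 1 (358) [FIFO — oldest first]: 281 @ $4 + 77 @ $5 = $1,509
Sale 2 (389) [FIFO — oldest first]: 134 @ $5 + 255 @ $5 = $1,945
Sale 3 (47) [FIFO — oldest first]: 47 @ $5 = $235
Total COGS = $1,509 + $1,945 + $235 = $3,689
Ending inventory: 74 @ $5 + 220 @ $6 + 87 @ $12 + 245 @ $13 = $5,919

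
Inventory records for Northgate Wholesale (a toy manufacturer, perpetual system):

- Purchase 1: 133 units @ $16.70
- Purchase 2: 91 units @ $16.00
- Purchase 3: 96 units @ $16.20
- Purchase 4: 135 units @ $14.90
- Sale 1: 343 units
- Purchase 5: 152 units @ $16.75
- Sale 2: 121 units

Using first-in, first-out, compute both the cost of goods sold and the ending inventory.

COGS = $7,394.55; ending inventory = $2,395.25

Sale 1 (343) [FIFO — oldest first]: 133 @ $16.70 + 91 @ $16.00 + 96 @ $16.20 + 23 @ $14.90 = $5,575.00
Sale 2 (121) [FIFO — oldest first]: 112 @ $14.90 + 9 @ $16.75 = $1,819.55
Total COGS = $5,575.00 + $1,819.55 = $7,394.55
Ending inventory: 143 @ $16.75 = $2,395.25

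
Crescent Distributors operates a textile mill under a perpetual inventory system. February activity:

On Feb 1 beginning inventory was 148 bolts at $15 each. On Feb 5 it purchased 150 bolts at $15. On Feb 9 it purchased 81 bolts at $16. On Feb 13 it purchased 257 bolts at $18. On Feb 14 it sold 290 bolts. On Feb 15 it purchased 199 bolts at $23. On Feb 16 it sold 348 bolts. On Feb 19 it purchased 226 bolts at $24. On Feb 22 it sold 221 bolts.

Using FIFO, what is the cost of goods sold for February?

COGS = $15,545

Feb 14, 290 sold [FIFO — oldest first]: 148 @ $15 + 142 @ $15 = $4,350
Feb 16, 348 sold [FIFO — oldest first]: 8 @ $15 + 81 @ $16 + 257 @ $18 + 2 @ $23 = $6,088
Feb 22, 221 sold [FIFO — oldest first]: 197 @ $23 + 24 @ $24 = $5,107
Total COGS = $4,350 + $6,088 + $5,107 = $15,545
Ending inventory: 202 @ $24 = $4,848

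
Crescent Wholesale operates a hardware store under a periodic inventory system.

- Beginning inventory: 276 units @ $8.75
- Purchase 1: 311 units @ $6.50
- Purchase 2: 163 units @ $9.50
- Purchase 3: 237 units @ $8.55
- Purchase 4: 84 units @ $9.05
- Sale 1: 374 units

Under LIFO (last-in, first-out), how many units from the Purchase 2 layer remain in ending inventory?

110

Sale 1 (374) [LIFO — newest first]: 84 @ $9.05 + 237 @ $8.55 + 53 @ $9.50 = $3,290.05
Ending inventory: 276 @ $8.75 + 311 @ $6.50 + 110 @ $9.50 = $5,481.50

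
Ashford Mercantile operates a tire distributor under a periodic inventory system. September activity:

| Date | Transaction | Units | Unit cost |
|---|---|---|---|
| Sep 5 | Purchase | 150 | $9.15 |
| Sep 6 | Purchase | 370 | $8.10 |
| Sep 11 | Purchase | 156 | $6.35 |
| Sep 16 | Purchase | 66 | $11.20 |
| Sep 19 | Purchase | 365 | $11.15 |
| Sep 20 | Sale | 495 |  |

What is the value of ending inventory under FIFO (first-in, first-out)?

Ending inventory = $6,002.05

Sep 20, 495 sold [FIFO — oldest first]: 150 @ $9.15 + 345 @ $8.10 = $4,167.00
Ending inventory: 25 @ $8.10 + 156 @ $6.35 + 66 @ $11.20 + 365 @ $11.15 = $6,002.05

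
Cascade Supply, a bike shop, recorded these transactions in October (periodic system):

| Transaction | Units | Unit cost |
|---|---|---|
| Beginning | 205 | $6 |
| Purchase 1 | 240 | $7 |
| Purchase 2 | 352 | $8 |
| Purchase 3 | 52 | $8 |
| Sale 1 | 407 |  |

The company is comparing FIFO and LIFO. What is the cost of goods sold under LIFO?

COGS = $3,253

FIFO COGS: 205 @ $6 + 202 @ $7 = $2,644
LIFO COGS: 52 @ $8 + 352 @ $8 + 3 @ $7 = $3,253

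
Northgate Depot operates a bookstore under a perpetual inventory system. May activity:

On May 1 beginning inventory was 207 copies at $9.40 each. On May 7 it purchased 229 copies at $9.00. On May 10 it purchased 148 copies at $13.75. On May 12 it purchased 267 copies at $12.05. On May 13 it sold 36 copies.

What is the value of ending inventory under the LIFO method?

May 13, 36 sold [LIFO — newest first]: 36 @ $12.05 = $433.80
Ending inventory: 207 @ $9.40 + 229 @ $9.00 + 148 @ $13.75 + 231 @ $12.05 = $8,825.35

Ending inventory = $8,825.35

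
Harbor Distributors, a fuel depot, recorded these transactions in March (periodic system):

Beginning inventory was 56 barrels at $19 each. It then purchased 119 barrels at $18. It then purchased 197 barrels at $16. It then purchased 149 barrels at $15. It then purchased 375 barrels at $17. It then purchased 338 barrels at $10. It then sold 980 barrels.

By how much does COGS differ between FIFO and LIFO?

$1,930

FIFO COGS: 56 @ $19 + 119 @ $18 + 197 @ $16 + 149 @ $15 + 375 @ $17 + 84 @ $10 = $15,808
LIFO COGS: 338 @ $10 + 375 @ $17 + 149 @ $15 + 118 @ $16 = $13,878
Difference = |$15,808 − $13,878| = $1,930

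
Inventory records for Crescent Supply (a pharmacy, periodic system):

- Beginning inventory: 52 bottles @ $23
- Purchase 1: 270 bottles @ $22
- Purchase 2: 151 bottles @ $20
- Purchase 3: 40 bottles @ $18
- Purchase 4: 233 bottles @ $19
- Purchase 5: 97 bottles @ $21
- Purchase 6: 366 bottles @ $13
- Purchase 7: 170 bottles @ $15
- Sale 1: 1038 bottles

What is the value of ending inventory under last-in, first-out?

Sale 1 (1038) [LIFO — newest first]: 170 @ $15 + 366 @ $13 + 97 @ $21 + 233 @ $19 + 40 @ $18 + 132 @ $20 = $17,132
Ending inventory: 52 @ $23 + 270 @ $22 + 19 @ $20 = $7,516

Ending inventory = $7,516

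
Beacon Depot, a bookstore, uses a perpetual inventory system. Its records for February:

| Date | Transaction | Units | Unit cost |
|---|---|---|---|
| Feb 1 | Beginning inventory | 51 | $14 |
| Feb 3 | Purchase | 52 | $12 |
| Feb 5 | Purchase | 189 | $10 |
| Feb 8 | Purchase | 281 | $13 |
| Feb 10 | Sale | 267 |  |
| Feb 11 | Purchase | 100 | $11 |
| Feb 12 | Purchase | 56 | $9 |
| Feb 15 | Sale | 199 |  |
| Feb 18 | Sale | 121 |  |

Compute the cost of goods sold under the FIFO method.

COGS = $7,035

Feb 10, 267 sold [FIFO — oldest first]: 51 @ $14 + 52 @ $12 + 164 @ $10 = $2,978
Feb 15, 199 sold [FIFO — oldest first]: 25 @ $10 + 174 @ $13 = $2,512
Feb 18, 121 sold [FIFO — oldest first]: 107 @ $13 + 14 @ $11 = $1,545
Total COGS = $2,978 + $2,512 + $1,545 = $7,035
Ending inventory: 86 @ $11 + 56 @ $9 = $1,450
Check: goods available $8,485 = COGS $7,035 + ending $1,450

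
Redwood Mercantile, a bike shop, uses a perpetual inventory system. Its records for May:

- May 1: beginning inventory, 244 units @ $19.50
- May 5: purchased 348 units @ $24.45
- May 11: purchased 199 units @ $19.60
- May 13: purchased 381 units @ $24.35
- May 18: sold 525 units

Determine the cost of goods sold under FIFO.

COGS = $11,628.45

May 18, 525 sold [FIFO — oldest first]: 244 @ $19.50 + 281 @ $24.45 = $11,628.45
Ending inventory: 67 @ $24.45 + 199 @ $19.60 + 381 @ $24.35 = $14,815.90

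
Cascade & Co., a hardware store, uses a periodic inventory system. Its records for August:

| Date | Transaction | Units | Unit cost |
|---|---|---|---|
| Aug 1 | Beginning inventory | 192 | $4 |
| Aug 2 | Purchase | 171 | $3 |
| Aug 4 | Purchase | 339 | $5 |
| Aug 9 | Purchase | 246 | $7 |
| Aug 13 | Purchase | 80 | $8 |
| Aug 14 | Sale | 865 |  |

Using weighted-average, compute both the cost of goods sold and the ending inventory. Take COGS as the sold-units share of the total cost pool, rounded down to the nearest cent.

Aug 14, sell 865: 865/1028 × $5,338.00 → $4,491.60
Ending inventory (cost pool remaining) = $846.40

COGS = $4,491.60; ending inventory = $846.40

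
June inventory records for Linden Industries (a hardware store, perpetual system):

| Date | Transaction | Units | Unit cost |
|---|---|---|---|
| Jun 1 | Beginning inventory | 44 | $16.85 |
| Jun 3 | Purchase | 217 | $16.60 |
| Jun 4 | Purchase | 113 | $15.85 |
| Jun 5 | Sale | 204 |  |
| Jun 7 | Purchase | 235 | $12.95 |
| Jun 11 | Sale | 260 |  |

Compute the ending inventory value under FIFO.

Jun 5, 204 sold [FIFO — oldest first]: 44 @ $16.85 + 160 @ $16.60 = $3,397.40
Jun 11, 260 sold [FIFO — oldest first]: 57 @ $16.60 + 113 @ $15.85 + 90 @ $12.95 = $3,902.75
Total COGS = $3,397.40 + $3,902.75 = $7,300.15
Ending inventory: 145 @ $12.95 = $1,877.75

Ending inventory = $1,877.75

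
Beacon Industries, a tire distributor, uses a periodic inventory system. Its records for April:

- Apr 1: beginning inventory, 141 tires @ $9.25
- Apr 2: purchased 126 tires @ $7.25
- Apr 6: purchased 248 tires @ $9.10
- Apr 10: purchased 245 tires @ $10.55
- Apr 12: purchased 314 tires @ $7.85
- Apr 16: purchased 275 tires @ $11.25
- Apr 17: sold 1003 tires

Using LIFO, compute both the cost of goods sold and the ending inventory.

COGS = $9,681.30; ending inventory = $2,936.65

Apr 17, 1003 sold [LIFO — newest first]: 275 @ $11.25 + 314 @ $7.85 + 245 @ $10.55 + 169 @ $9.10 = $9,681.30
Ending inventory: 141 @ $9.25 + 126 @ $7.25 + 79 @ $9.10 = $2,936.65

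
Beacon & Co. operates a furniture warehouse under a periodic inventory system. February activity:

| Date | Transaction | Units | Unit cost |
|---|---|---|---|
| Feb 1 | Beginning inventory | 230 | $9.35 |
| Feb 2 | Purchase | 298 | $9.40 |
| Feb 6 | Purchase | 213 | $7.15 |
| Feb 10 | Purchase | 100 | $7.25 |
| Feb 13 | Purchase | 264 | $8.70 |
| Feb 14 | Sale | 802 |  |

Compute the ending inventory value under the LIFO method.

Ending inventory = $2,836.70

Feb 14, 802 sold [LIFO — newest first]: 264 @ $8.70 + 100 @ $7.25 + 213 @ $7.15 + 225 @ $9.40 = $6,659.75
Ending inventory: 230 @ $9.35 + 73 @ $9.40 = $2,836.70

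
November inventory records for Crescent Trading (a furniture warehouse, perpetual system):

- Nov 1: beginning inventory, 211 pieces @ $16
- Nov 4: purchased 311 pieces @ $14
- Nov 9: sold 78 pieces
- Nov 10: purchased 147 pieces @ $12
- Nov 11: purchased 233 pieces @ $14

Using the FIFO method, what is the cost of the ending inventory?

Ending inventory = $11,508

Nov 9, 78 sold [FIFO — oldest first]: 78 @ $16 = $1,248
Ending inventory: 133 @ $16 + 311 @ $14 + 147 @ $12 + 233 @ $14 = $11,508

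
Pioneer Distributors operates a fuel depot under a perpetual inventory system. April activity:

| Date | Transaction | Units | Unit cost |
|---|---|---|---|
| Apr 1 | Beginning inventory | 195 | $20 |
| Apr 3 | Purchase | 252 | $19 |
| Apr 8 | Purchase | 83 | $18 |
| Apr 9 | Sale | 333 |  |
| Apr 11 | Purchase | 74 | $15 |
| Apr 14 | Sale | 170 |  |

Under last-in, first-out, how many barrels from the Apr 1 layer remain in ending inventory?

101

Apr 9, 333 sold [LIFO — newest first]: 83 @ $18 + 250 @ $19 = $6,244
Apr 14, 170 sold [LIFO — newest first]: 74 @ $15 + 2 @ $19 + 94 @ $20 = $3,028
Total COGS = $6,244 + $3,028 = $9,272
Ending inventory: 101 @ $20 = $2,020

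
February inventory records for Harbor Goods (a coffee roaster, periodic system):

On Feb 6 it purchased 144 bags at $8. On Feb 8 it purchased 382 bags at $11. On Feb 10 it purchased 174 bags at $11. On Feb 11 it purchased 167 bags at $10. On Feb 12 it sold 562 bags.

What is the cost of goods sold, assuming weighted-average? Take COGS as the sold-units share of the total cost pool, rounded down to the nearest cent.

COGS = $5,793.72

Feb 12, sell 562: 562/867 × $8,938.00 → $5,793.72
Ending inventory (cost pool remaining) = $3,144.28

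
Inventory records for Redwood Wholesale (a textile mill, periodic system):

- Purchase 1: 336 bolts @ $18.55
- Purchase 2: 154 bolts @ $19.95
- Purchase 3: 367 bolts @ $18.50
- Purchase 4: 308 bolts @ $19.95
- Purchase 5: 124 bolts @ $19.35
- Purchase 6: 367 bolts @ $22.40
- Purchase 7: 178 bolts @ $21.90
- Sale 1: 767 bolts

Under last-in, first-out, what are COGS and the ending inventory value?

Sale 1 (767) [LIFO — newest first]: 178 @ $21.90 + 367 @ $22.40 + 124 @ $19.35 + 98 @ $19.95 = $16,473.50
Ending inventory: 336 @ $18.55 + 154 @ $19.95 + 367 @ $18.50 + 210 @ $19.95 = $20,284.10

COGS = $16,473.50; ending inventory = $20,284.10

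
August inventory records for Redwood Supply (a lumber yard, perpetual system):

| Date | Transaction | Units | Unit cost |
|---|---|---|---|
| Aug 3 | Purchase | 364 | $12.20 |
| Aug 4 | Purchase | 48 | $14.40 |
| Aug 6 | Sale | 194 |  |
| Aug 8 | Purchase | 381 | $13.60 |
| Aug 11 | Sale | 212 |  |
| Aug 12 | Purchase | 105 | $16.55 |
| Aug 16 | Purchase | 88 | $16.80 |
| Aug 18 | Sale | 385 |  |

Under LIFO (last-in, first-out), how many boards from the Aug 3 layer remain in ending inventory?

195

Aug 6, 194 sold [LIFO — newest first]: 48 @ $14.40 + 146 @ $12.20 = $2,472.40
Aug 11, 212 sold [LIFO — newest first]: 212 @ $13.60 = $2,883.20
Aug 18, 385 sold [LIFO — newest first]: 88 @ $16.80 + 105 @ $16.55 + 169 @ $13.60 + 23 @ $12.20 = $5,795.15
Total COGS = $2,472.40 + $2,883.20 + $5,795.15 = $11,150.75
Ending inventory: 195 @ $12.20 = $2,379.00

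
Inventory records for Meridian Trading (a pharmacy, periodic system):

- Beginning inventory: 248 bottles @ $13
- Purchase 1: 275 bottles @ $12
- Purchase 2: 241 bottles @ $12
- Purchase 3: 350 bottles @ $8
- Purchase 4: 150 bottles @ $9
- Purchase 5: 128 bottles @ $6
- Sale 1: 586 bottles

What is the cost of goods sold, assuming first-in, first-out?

Sale 1 (586) [FIFO — oldest first]: 248 @ $13 + 275 @ $12 + 63 @ $12 = $7,280
Ending inventory: 178 @ $12 + 350 @ $8 + 150 @ $9 + 128 @ $6 = $7,054

COGS = $7,280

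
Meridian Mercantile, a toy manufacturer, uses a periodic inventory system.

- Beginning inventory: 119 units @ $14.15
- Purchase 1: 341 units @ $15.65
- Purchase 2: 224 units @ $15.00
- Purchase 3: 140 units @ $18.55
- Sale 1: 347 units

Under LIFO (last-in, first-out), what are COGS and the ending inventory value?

Sale 1 (347) [LIFO — newest first]: 140 @ $18.55 + 207 @ $15.00 = $5,702.00
Ending inventory: 119 @ $14.15 + 341 @ $15.65 + 17 @ $15.00 = $7,275.50
Check: goods available $12,977.50 = COGS $5,702.00 + ending $7,275.50

COGS = $5,702.00; ending inventory = $7,275.50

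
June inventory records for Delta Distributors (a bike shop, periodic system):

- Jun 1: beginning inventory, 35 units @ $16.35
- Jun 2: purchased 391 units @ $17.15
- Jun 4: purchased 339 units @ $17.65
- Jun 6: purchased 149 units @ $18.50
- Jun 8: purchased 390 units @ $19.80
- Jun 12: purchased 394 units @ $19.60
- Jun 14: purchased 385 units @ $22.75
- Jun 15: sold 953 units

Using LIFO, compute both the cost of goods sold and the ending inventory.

Jun 15, 953 sold [LIFO — newest first]: 385 @ $22.75 + 394 @ $19.60 + 174 @ $19.80 = $19,926.35
Ending inventory: 35 @ $16.35 + 391 @ $17.15 + 339 @ $17.65 + 149 @ $18.50 + 216 @ $19.80 = $20,294.55

COGS = $19,926.35; ending inventory = $20,294.55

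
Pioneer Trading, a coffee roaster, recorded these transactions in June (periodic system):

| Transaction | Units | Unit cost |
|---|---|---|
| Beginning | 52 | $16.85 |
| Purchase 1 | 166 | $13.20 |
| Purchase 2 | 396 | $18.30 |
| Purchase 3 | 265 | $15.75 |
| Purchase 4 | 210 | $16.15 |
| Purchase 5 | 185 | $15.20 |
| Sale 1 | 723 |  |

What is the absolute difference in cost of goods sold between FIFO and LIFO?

$500.80

FIFO COGS: 52 @ $16.85 + 166 @ $13.20 + 396 @ $18.30 + 109 @ $15.75 = $12,030.95
LIFO COGS: 185 @ $15.20 + 210 @ $16.15 + 265 @ $15.75 + 63 @ $18.30 = $11,530.15
Difference = |$12,030.95 − $11,530.15| = $500.80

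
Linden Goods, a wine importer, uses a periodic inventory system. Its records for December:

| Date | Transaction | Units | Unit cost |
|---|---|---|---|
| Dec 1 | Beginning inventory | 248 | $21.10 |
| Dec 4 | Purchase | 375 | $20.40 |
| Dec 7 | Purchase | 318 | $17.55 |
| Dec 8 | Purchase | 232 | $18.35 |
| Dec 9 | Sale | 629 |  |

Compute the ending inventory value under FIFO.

Ending inventory = $9,732.80

Dec 9, 629 sold [FIFO — oldest first]: 248 @ $21.10 + 375 @ $20.40 + 6 @ $17.55 = $12,988.10
Ending inventory: 312 @ $17.55 + 232 @ $18.35 = $9,732.80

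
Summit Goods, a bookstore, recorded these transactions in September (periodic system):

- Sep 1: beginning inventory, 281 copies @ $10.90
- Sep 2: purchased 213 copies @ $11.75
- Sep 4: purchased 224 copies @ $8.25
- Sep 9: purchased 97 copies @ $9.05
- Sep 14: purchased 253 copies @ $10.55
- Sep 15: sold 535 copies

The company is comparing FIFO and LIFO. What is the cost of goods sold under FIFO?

COGS = $5,903.90

FIFO COGS: 281 @ $10.90 + 213 @ $11.75 + 41 @ $8.25 = $5,903.90
LIFO COGS: 253 @ $10.55 + 97 @ $9.05 + 185 @ $8.25 = $5,073.25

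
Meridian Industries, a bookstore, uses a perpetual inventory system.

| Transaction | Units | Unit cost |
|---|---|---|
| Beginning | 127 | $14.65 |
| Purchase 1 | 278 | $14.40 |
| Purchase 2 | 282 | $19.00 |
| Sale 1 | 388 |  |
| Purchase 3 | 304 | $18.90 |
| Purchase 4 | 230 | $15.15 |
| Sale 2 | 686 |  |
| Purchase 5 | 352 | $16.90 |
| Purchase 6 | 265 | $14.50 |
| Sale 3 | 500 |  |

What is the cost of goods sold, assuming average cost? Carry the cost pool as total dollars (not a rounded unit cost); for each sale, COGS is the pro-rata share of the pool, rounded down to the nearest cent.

After Beginning: 127 on hand, pool $1,860.55 (≈ $14.6500 each)
After Purchase 1: 405 on hand, pool $5,863.75 (≈ $14.4784 each)
After Purchase 2: 687 on hand, pool $11,221.75 (≈ $16.3344 each)
Sale 1, sell 388: 388/687 × $11,221.75 → $6,337.75
After Purchase 3: 603 on hand, pool $10,629.60 (≈ $17.6279 each)
After Purchase 4: 833 on hand, pool $14,114.10 (≈ $16.9437 each)
Sale 2, sell 686: 686/833 × $14,114.10 → $11,623.37
After Purchase 5: 499 on hand, pool $8,439.53 (≈ $16.9129 each)
After Purchase 6: 764 on hand, pool $12,282.03 (≈ $16.0760 each)
Sale 3, sell 500: 500/764 × $12,282.03 → $8,037.97
Total COGS = $6,337.75 + $11,623.37 + $8,037.97 = $25,999.09
Ending inventory (cost pool remaining) = $4,244.06
Check: goods available $30,243.15 = COGS $25,999.09 + ending $4,244.06

COGS = $25,999.09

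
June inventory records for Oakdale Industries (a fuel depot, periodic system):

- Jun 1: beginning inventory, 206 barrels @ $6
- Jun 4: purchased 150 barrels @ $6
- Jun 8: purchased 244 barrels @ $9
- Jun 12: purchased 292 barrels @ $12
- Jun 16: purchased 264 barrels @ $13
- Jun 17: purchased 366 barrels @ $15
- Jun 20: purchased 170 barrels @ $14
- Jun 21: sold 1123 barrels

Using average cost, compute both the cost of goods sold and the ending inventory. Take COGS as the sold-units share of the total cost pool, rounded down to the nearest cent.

COGS = $12,702.11; ending inventory = $6,435.89

Jun 21, sell 1123: 1123/1692 × $19,138.00 → $12,702.11
Ending inventory (cost pool remaining) = $6,435.89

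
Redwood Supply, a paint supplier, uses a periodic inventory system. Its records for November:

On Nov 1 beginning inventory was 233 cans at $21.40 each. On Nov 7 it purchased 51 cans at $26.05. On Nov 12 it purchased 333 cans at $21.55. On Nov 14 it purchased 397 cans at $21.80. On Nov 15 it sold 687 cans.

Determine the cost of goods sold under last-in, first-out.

COGS = $14,904.10

Nov 15, 687 sold [LIFO — newest first]: 397 @ $21.80 + 290 @ $21.55 = $14,904.10
Ending inventory: 233 @ $21.40 + 51 @ $26.05 + 43 @ $21.55 = $7,241.40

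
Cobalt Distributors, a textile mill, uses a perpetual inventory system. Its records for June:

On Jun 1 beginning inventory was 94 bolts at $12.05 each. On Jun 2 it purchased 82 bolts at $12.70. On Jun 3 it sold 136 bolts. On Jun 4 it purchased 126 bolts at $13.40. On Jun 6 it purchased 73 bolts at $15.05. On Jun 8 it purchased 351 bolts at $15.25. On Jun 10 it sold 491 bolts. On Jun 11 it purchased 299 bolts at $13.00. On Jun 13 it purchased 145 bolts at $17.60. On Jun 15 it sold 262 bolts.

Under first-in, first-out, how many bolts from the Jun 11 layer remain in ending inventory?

136

Jun 3, 136 sold [FIFO — oldest first]: 94 @ $12.05 + 42 @ $12.70 = $1,666.10
Jun 10, 491 sold [FIFO — oldest first]: 40 @ $12.70 + 126 @ $13.40 + 73 @ $15.05 + 252 @ $15.25 = $7,138.05
Jun 15, 262 sold [FIFO — oldest first]: 99 @ $15.25 + 163 @ $13.00 = $3,628.75
Total COGS = $1,666.10 + $7,138.05 + $3,628.75 = $12,432.90
Ending inventory: 136 @ $13.00 + 145 @ $17.60 = $4,320.00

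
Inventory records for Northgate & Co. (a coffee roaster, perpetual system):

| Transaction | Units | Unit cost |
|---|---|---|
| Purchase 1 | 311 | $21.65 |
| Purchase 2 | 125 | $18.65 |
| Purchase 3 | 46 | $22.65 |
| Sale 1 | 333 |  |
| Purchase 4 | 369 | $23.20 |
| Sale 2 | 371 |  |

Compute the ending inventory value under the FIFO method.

Sale 1 (333) [FIFO — oldest first]: 311 @ $21.65 + 22 @ $18.65 = $7,143.45
Sale 2 (371) [FIFO — oldest first]: 103 @ $18.65 + 46 @ $22.65 + 222 @ $23.20 = $8,113.25
Total COGS = $7,143.45 + $8,113.25 = $15,256.70
Ending inventory: 147 @ $23.20 = $3,410.40

Ending inventory = $3,410.40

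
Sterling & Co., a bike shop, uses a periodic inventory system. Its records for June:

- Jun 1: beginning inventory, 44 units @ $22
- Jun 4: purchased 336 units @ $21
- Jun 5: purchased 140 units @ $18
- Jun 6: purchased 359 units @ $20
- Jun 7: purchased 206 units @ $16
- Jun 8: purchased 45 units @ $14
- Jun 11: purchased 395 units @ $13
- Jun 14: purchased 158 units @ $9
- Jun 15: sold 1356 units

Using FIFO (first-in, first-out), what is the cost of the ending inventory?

Ending inventory = $3,619

Jun 15, 1356 sold [FIFO — oldest first]: 44 @ $22 + 336 @ $21 + 140 @ $18 + 359 @ $20 + 206 @ $16 + 45 @ $14 + 226 @ $13 = $24,588
Ending inventory: 169 @ $13 + 158 @ $9 = $3,619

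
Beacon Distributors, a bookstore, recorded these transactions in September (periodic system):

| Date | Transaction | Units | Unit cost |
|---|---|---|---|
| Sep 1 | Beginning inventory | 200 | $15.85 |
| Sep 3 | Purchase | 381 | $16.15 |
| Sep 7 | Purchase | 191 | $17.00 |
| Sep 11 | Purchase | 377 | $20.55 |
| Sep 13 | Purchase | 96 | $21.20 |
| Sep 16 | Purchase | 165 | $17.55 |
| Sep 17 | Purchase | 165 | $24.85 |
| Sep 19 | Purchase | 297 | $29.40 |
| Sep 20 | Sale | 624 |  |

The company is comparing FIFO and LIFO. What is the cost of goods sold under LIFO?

FIFO COGS: 200 @ $15.85 + 381 @ $16.15 + 43 @ $17.00 = $10,054.15
LIFO COGS: 297 @ $29.40 + 165 @ $24.85 + 162 @ $17.55 = $15,675.15

COGS = $15,675.15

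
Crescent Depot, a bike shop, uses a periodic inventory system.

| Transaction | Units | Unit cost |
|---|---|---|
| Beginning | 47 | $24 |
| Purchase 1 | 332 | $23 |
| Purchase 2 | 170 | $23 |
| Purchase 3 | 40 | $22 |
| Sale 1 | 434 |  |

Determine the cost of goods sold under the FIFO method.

Sale 1 (434) [FIFO — oldest first]: 47 @ $24 + 332 @ $23 + 55 @ $23 = $10,029
Ending inventory: 115 @ $23 + 40 @ $22 = $3,525
Check: goods available $13,554 = COGS $10,029 + ending $3,525

COGS = $10,029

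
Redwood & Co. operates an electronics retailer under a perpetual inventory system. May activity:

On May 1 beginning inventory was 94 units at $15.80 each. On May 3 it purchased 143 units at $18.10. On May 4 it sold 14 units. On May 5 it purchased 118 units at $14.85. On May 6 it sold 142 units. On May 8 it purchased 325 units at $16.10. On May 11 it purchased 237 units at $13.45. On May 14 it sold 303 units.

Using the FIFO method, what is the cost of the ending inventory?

May 4, 14 sold [FIFO — oldest first]: 14 @ $15.80 = $221.20
May 6, 142 sold [FIFO — oldest first]: 80 @ $15.80 + 62 @ $18.10 = $2,386.20
May 14, 303 sold [FIFO — oldest first]: 81 @ $18.10 + 118 @ $14.85 + 104 @ $16.10 = $4,892.80
Total COGS = $221.20 + $2,386.20 + $4,892.80 = $7,500.20
Ending inventory: 221 @ $16.10 + 237 @ $13.45 = $6,745.75

Ending inventory = $6,745.75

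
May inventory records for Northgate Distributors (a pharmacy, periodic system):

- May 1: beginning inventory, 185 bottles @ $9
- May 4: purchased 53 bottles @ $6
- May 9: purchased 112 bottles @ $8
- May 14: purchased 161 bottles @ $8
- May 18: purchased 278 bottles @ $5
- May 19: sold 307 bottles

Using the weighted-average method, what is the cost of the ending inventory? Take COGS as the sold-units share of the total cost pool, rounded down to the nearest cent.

May 19, sell 307: 307/789 × $5,557.00 → $2,162.22
Ending inventory (cost pool remaining) = $3,394.78

Ending inventory = $3,394.78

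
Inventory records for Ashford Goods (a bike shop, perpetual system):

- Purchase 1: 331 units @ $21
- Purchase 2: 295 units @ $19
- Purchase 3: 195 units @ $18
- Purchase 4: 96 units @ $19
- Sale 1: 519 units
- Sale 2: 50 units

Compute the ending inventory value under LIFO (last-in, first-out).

Sale 1 (519) [LIFO — newest first]: 96 @ $19 + 195 @ $18 + 228 @ $19 = $9,666
Sale 2 (50) [LIFO — newest first]: 50 @ $19 = $950
Total COGS = $9,666 + $950 = $10,616
Ending inventory: 331 @ $21 + 17 @ $19 = $7,274

Ending inventory = $7,274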